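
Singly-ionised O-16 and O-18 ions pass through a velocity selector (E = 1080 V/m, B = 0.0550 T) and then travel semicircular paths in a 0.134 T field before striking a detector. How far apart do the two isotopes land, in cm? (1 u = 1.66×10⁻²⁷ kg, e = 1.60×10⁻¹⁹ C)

Both emerge at v = E/B₁ = 1.96×10^4 m/s.
r = mv/(qB₂), so r₁ = 0.02433 m and r₂ = 0.02737 m, giving Δr = 3.04×10^-3 m.
After a semicircle each ion lands a diameter 2r from the entry slit, so the separation is 2Δr = 6.08×10^-3 m.

Δd ≈ 0.608 cm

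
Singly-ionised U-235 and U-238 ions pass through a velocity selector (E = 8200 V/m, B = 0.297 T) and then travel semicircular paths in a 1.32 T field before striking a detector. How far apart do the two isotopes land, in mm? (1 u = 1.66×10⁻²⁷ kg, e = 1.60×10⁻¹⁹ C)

Δd ≈ 1.30 mm

Both emerge at v = E/B₁ = 2.76×10^4 m/s.
r = mv/(qB₂), so r₁ = 0.050996 m and r₂ = 0.051647 m, giving Δr = 6.51×10^-4 m.
After a semicircle each ion lands a diameter 2r from the entry slit, so the separation is 2Δr = 1.30×10^-3 m.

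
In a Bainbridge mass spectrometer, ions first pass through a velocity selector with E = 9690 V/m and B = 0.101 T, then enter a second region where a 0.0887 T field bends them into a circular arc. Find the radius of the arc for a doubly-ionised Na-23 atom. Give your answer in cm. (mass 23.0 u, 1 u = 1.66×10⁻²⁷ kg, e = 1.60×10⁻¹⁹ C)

r ≈ 12.9 cm

The selector passes v = E/B = 9690/0.101 = 9.59×10^4 m/s.
In the deflection region, r = mv/(qB₂) = (3.82×10^-26)(9.59×10^4) / [(2×1.60×10^-19)(0.0887)] = 0.129 m.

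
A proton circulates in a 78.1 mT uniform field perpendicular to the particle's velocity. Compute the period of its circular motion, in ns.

The cyclotron period is independent of speed: T = 2πm/(qB).
T = 2π(1.67×10^-27) / [(1×1.60×10^-19)(0.0781)] = 8.40×10^-7 s.

T ≈ 840 ns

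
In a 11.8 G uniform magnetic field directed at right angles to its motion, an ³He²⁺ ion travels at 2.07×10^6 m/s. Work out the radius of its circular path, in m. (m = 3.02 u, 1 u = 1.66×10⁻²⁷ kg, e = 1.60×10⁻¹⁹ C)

r ≈ 27.5 m

The magnetic force provides the centripetal force: qvB = mv²/r, so r = mv/(qB).
r = (5.01×10^-27 kg)(2.07×10^6 m/s) / [(2×1.60×10^-19 C)(1.18×10^-3 T)] = 27.5 m.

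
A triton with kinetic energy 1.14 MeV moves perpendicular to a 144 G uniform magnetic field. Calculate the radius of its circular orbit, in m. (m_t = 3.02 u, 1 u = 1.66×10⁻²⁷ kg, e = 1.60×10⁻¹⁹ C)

r ≈ 18.6 m

Convert the energy: K = 1.14 MeV = 1.82×10^-13 J.
v = √(2K/m) = √(2·1.82×10^-13/5.01×10^-27) = 8.53×10^6 m/s.
r = mv/(qB) = (5.01×10^-27)(8.53×10^6) / [(1×1.60×10^-19)(0.0144)] = 18.6 m.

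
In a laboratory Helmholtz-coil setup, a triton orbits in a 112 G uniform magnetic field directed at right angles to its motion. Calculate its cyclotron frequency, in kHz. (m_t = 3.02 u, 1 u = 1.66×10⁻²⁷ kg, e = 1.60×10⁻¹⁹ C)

f ≈ 56.9 kHz

f = qB/(2πm) = (1×1.60×10^-19)(0.0112) / [2π(5.01×10^-27)] = 5.69×10^4 Hz.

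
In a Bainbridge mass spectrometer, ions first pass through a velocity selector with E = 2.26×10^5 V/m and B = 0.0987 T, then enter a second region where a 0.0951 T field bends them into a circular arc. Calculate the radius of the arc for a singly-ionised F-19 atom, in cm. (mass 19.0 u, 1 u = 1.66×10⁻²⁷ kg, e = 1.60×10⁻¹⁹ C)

The selector passes v = E/B = 2.26×10^5/0.0987 = 2.29×10^6 m/s.
In the deflection region, r = mv/(qB₂) = (3.15×10^-26)(2.29×10^6) / [(1×1.60×10^-19)(0.0951)] = 4.75 m.

r ≈ 475 cm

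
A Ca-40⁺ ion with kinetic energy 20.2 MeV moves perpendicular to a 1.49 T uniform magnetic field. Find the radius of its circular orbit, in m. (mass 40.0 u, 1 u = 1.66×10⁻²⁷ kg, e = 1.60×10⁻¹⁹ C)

Convert the energy: K = 20.2 MeV = 3.23×10^-12 J.
v = √(2K/m) = √(2·3.23×10^-12/6.64×10^-26) = 9.87×10^6 m/s.
r = mv/(qB) = (6.64×10^-26)(9.87×10^6) / [(1×1.60×10^-19)(1.49)] = 2.75 m.

r ≈ 2.75 m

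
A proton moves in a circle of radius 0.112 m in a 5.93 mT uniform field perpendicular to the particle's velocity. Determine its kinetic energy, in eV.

K ≈ 21.1 eV

v = qBr/m = (1×1.60×10^-19)(5.93×10^-3)(0.112) / (1.67×10^-27) = 6.36×10^4 m/s.
K = ½mv² = 0.5·(1.67×10^-27)·(6.36×10^4)² = 3.38×10^-18 J = 21.1 eV.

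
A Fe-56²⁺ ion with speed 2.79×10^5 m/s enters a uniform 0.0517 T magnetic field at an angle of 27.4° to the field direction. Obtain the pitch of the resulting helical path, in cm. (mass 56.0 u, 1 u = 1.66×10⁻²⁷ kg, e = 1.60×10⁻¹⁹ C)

The velocity component along B is v∥ = v cos27.4° = 2.48×10^5 m/s.
The cyclotron period T = 2πm/(qB) = 3.53×10^-5 s is set by m, q, B alone.
Pitch = v∥·T = (2.48×10^5)(3.53×10^-5) = 8.75 m.

pitch ≈ 875 cm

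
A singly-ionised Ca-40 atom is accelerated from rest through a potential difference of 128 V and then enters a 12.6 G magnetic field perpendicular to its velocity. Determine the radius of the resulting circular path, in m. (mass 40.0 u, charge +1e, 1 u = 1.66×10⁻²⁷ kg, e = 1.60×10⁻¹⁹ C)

r ≈ 8.18 m

The kinetic energy gained is K = qV = (1×1.60×10^-19)(128) = 2.05×10^-17 J.
v = √(2K/m) = 2.48×10^4 m/s.
r = mv/(qB) = (6.64×10^-26)(2.48×10^4) / [(1×1.60×10^-19)(1.26×10^-3)] = 8.18 m.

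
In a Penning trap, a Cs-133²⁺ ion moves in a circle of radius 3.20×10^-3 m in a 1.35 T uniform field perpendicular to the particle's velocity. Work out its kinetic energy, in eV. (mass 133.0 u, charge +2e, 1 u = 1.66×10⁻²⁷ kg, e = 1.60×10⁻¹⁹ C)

K ≈ 27.0 eV

v = qBr/m = (2×1.60×10^-19)(1.35)(3.20×10^-3) / (2.21×10^-25) = 6260 m/s.
K = ½mv² = 0.5·(2.21×10^-25)·(6260)² = 4.33×10^-18 J = 27.0 eV.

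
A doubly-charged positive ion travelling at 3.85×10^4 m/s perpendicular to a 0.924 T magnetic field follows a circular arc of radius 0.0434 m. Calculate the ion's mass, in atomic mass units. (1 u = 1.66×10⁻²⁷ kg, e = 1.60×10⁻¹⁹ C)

qvB = mv²/r ⇒ m = qBr/v.
m = (2×1.60×10^-19)(0.924)(0.0434) / (3.85×10^4) = 3.33×10^-25 kg = 201 u.

m ≈ 201 u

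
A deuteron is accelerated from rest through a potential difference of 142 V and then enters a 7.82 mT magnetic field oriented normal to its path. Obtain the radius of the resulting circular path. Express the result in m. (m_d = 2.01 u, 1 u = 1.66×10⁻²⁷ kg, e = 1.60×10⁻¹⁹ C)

r ≈ 0.311 m

The kinetic energy gained is K = qV = (1×1.60×10^-19)(142) = 2.27×10^-17 J.
v = √(2K/m) = 1.17×10^5 m/s.
r = mv/(qB) = (3.34×10^-27)(1.17×10^5) / [(1×1.60×10^-19)(7.82×10^-3)] = 0.311 m.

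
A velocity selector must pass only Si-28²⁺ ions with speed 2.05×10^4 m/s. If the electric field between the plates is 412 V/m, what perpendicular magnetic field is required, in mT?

B ≈ 20.1 mT

qE = qvB ⇒ B = E/v = (412) / (2.05×10^4) = 0.0201 T.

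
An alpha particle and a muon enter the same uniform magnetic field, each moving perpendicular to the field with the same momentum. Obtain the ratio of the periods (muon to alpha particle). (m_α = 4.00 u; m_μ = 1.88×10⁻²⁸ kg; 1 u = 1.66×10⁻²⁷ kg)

T = 2πm/(qB) is independent of speed, so T₂/T₁ = (m₂/q₂)/(m₁/q₁).
T_{muon}/T_{alpha particle} = (1.88×10^-28/1e) / (6.64×10^-27/2e) = 0.0566.

ratio ≈ 0.0566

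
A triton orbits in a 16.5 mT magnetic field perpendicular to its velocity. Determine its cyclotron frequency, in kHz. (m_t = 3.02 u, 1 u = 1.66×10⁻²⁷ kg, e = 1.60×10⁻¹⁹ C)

f = qB/(2πm) = (1×1.60×10^-19)(0.0165) / [2π(5.01×10^-27)] = 8.38×10^4 Hz.

f ≈ 83.8 kHz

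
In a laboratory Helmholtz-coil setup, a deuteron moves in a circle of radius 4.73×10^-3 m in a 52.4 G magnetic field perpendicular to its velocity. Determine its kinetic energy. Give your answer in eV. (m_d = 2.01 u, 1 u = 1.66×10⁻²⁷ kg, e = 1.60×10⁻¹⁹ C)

v = qBr/m = (1×1.60×10^-19)(5.24×10^-3)(4.73×10^-3) / (3.34×10^-27) = 1190 m/s.
K = ½mv² = 0.5·(3.34×10^-27)·(1190)² = 2.36×10^-21 J = 0.0147 eV.

K ≈ 0.0147 eV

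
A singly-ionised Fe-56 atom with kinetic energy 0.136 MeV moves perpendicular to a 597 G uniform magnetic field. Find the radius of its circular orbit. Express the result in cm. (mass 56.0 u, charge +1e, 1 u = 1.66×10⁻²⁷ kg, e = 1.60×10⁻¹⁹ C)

r ≈ 666 cm

Convert the energy: K = 0.136 MeV = 2.18×10^-14 J.
v = √(2K/m) = √(2·2.18×10^-14/9.30×10^-26) = 6.84×10^5 m/s.
r = mv/(qB) = (9.30×10^-26)(6.84×10^5) / [(1×1.60×10^-19)(0.0597)] = 6.66 m.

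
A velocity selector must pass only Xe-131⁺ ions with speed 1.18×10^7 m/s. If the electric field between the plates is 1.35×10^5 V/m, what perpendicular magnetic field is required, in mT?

qE = qvB ⇒ B = E/v = (1.35×10^5) / (1.18×10^7) = 0.0114 T.

B ≈ 11.4 mT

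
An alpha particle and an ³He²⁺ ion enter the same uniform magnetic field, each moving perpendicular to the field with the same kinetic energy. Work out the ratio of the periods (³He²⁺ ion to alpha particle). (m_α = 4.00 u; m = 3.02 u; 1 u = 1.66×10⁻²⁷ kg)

T = 2πm/(qB) is independent of speed, so T₂/T₁ = (m₂/q₂)/(m₁/q₁).
T_{³He²⁺ ion}/T_{alpha particle} = (5.01×10^-27/2e) / (6.64×10^-27/2e) = 0.755.

ratio ≈ 0.755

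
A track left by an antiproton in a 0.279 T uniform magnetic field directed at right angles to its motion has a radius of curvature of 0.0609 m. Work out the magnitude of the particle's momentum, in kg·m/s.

Since qvB = mv²/r, the momentum p = mv = qBr.
p = (1×1.60×10^-19)(0.279)(0.0609) = 2.72×10^-21 kg·m/s.

p ≈ 2.72×10^-21 kg·m/s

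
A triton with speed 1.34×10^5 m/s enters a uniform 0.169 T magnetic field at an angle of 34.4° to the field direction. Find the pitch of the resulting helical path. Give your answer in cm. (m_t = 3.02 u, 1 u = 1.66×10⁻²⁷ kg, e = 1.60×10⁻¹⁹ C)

pitch ≈ 12.9 cm

The velocity component along B is v∥ = v cos34.4° = 1.11×10^5 m/s.
The cyclotron period T = 2πm/(qB) = 1.16×10^-6 s is set by m, q, B alone.
Pitch = v∥·T = (1.11×10^5)(1.16×10^-6) = 0.129 m.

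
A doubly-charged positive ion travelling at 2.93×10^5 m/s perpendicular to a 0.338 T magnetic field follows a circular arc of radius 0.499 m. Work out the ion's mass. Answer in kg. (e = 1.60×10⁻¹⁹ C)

qvB = mv²/r ⇒ m = qBr/v.
m = (2×1.60×10^-19)(0.338)(0.499) / (2.93×10^5) = 1.84×10^-25 kg.

m ≈ 1.84×10^-25 kg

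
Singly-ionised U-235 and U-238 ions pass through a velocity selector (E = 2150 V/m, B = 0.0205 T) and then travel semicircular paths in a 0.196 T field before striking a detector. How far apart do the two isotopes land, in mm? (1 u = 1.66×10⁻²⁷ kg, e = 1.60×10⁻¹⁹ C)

Both emerge at v = E/B₁ = 1.05×10^5 m/s.
r = mv/(qB₂), so r₁ = 1.3046 m and r₂ = 1.3213 m, giving Δr = 0.0167 m.
After a semicircle each ion lands a diameter 2r from the entry slit, so the separation is 2Δr = 0.0333 m.

Δd ≈ 33.3 mm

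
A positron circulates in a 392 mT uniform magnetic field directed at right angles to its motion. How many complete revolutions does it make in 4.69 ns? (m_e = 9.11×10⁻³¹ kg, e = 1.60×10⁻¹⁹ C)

T = 2πm/(qB) = 2π(9.11×10^-31) / [(1×1.60×10^-19)(0.392)] = 9.1262×10^-11 s.
N = t/T = 4.69×10^-9 / 9.1262×10^-11 ≈ 51.39, so 51 complete revolutions.

N = 51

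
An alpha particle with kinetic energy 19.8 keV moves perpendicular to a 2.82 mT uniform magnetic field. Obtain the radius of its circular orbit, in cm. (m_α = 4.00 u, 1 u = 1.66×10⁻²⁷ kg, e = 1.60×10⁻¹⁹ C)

Convert the energy: K = 19.8 keV = 3.17×10^-15 J.
v = √(2K/m) = √(2·3.17×10^-15/6.64×10^-27) = 9.77×10^5 m/s.
r = mv/(qB) = (6.64×10^-27)(9.77×10^5) / [(2×1.60×10^-19)(2.82×10^-3)] = 7.19 m.

r ≈ 719 cm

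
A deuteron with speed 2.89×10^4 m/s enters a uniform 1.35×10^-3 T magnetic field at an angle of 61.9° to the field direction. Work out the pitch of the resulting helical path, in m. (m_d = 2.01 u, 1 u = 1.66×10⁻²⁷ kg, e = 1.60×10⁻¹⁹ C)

The velocity component along B is v∥ = v cos61.9° = 1.36×10^4 m/s.
The cyclotron period T = 2πm/(qB) = 9.71×10^-5 s is set by m, q, B alone.
Pitch = v∥·T = (1.36×10^4)(9.71×10^-5) = 1.32 m.

pitch ≈ 1.32 m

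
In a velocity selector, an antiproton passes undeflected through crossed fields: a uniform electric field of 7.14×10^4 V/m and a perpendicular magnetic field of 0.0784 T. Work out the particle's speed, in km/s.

For zero net force, qE = qvB, so v = E/B.
v = (7.14×10^4) / (0.0784) = 9.11×10^5 m/s.

v ≈ 911 km/s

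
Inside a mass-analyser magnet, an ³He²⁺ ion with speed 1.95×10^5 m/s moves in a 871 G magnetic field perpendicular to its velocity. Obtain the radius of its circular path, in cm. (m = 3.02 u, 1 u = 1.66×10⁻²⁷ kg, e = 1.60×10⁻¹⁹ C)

The magnetic force provides the centripetal force: qvB = mv²/r, so r = mv/(qB).
r = (5.01×10^-27 kg)(1.95×10^5 m/s) / [(2×1.60×10^-19 C)(0.0871 T)] = 0.0351 m.

r ≈ 3.51 cm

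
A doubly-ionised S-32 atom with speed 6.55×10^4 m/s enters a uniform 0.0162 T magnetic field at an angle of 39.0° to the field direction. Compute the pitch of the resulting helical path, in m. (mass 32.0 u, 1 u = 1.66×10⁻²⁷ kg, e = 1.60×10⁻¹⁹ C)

The velocity component along B is v∥ = v cos39.0° = 5.09×10^4 m/s.
The cyclotron period T = 2πm/(qB) = 6.44×10^-5 s is set by m, q, B alone.
Pitch = v∥·T = (5.09×10^4)(6.44×10^-5) = 3.28 m.

pitch ≈ 3.28 m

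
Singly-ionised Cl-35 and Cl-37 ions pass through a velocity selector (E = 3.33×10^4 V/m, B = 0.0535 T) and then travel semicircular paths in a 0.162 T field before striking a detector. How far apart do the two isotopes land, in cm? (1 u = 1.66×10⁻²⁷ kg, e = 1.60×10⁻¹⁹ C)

Δd ≈ 15.9 cm

Both emerge at v = E/B₁ = 6.22×10^5 m/s.
r = mv/(qB₂), so r₁ = 1.3952 m and r₂ = 1.4749 m, giving Δr = 0.0797 m.
After a semicircle each ion lands a diameter 2r from the entry slit, so the separation is 2Δr = 0.159 m.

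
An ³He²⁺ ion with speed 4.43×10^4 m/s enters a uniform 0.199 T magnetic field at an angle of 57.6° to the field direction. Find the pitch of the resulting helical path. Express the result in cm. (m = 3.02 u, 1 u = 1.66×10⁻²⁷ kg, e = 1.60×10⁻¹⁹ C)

The velocity component along B is v∥ = v cos57.6° = 2.37×10^4 m/s.
The cyclotron period T = 2πm/(qB) = 4.95×10^-7 s is set by m, q, B alone.
Pitch = v∥·T = (2.37×10^4)(4.95×10^-7) = 0.0117 m.

pitch ≈ 1.17 cm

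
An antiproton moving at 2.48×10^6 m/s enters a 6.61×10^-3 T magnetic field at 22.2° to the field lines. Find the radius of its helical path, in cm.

Only the perpendicular component v⊥ = v sin22.2° = 9.37×10^5 m/s is bent by the field.
r = m v⊥ /(qB) = (1.67×10^-27)(9.37×10^5) / [(1×1.60×10^-19)(6.61×10^-3)] = 1.48 m.

r ≈ 148 cm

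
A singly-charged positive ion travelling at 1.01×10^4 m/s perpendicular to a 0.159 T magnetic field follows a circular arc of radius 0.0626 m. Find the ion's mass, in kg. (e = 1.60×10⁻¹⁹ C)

qvB = mv²/r ⇒ m = qBr/v.
m = (1×1.60×10^-19)(0.159)(0.0626) / (1.01×10^4) = 1.58×10^-25 kg.

m ≈ 1.58×10^-25 kg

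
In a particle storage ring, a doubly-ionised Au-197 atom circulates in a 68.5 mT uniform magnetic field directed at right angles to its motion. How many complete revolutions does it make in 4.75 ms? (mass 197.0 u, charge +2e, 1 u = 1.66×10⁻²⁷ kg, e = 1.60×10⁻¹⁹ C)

T = 2πm/(qB) = 2π(3.2702×10^-25) / [(2×1.60×10^-19)(0.0685)] = 9.3738×10^-5 s.
N = t/T = 4.75×10^-3 / 9.3738×10^-5 ≈ 50.67, so 50 complete revolutions.

N = 50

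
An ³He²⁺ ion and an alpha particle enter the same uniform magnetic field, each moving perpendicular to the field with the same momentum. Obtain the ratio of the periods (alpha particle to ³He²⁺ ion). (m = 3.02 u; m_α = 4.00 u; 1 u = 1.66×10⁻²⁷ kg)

ratio ≈ 1.32

T = 2πm/(qB) is independent of speed, so T₂/T₁ = (m₂/q₂)/(m₁/q₁).
T_{alpha particle}/T_{³He²⁺ ion} = (6.64×10^-27/2e) / (5.01×10^-27/2e) = 1.32.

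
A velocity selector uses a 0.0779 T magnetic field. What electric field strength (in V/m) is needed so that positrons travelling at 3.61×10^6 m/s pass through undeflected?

qE = qvB ⇒ E = vB = (3.61×10^6)(0.0779) = 2.81×10^5 V/m.

E ≈ 2.81×10^5 V/m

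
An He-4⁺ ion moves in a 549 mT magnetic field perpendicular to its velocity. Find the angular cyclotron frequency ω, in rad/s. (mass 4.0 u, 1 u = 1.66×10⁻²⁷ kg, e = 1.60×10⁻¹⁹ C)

ω ≈ 1.32×10^7 rad/s

ω = qB/m = (1×1.60×10^-19)(0.549) / (6.64×10^-27) = 1.32×10^7 rad/s.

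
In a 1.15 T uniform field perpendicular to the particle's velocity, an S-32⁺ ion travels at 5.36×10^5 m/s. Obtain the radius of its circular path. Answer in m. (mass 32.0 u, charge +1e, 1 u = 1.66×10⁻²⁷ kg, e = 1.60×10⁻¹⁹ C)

r ≈ 0.155 m

The magnetic force provides the centripetal force: qvB = mv²/r, so r = mv/(qB).
r = (5.31×10^-26 kg)(5.36×10^5 m/s) / [(1×1.60×10^-19 C)(1.15 T)] = 0.155 m.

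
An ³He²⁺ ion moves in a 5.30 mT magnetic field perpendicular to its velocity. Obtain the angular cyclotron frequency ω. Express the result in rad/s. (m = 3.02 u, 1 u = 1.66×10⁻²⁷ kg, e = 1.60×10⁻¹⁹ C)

ω ≈ 3.38×10^5 rad/s

ω = qB/m = (2×1.60×10^-19)(5.30×10^-3) / (5.01×10^-27) = 3.38×10^5 rad/s.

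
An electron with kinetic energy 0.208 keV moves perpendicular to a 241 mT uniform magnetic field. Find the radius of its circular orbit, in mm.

r ≈ 0.202 mm

Convert the energy: K = 0.208 keV = 3.33×10^-17 J.
v = √(2K/m) = √(2·3.33×10^-17/9.11×10^-31) = 8.55×10^6 m/s.
r = mv/(qB) = (9.11×10^-31)(8.55×10^6) / [(1×1.60×10^-19)(0.241)] = 2.02×10^-4 m.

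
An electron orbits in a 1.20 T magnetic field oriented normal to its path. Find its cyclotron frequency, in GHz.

f = qB/(2πm) = (1×1.60×10^-19)(1.20) / [2π(9.11×10^-31)] = 3.35×10^10 Hz.

f ≈ 33.5 GHz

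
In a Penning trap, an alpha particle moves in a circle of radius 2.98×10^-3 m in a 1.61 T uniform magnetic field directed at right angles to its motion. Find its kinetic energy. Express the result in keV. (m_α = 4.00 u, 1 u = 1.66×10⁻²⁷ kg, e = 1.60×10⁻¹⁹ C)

K ≈ 1.11 keV

v = qBr/m = (2×1.60×10^-19)(1.61)(2.98×10^-3) / (6.64×10^-27) = 2.31×10^5 m/s.
K = ½mv² = 0.5·(6.64×10^-27)·(2.31×10^5)² = 1.77×10^-16 J = 1.11 keV.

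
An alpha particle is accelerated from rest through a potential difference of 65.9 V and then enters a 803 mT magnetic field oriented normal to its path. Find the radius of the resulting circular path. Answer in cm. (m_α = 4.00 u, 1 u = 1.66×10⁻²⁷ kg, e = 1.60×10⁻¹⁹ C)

The kinetic energy gained is K = qV = (2×1.60×10^-19)(65.9) = 2.11×10^-17 J.
v = √(2K/m) = 7.97×10^4 m/s.
r = mv/(qB) = (6.64×10^-27)(7.97×10^4) / [(2×1.60×10^-19)(0.803)] = 2.06×10^-3 m.

r ≈ 0.206 cm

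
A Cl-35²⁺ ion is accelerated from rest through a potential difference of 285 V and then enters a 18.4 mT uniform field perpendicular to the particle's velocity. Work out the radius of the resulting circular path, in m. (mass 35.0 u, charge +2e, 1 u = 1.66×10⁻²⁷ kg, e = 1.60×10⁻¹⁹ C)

r ≈ 0.553 m

The kinetic energy gained is K = qV = (2×1.60×10^-19)(285) = 9.12×10^-17 J.
v = √(2K/m) = 5.60×10^4 m/s.
r = mv/(qB) = (5.81×10^-26)(5.60×10^4) / [(2×1.60×10^-19)(0.0184)] = 0.553 m.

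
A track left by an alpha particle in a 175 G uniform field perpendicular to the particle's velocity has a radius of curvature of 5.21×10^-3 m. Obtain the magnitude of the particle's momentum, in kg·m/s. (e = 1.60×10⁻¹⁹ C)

Since qvB = mv²/r, the momentum p = mv = qBr.
p = (2×1.60×10^-19)(0.0175)(5.21×10^-3) = 2.92×10^-23 kg·m/s.

p ≈ 2.92×10^-23 kg·m/s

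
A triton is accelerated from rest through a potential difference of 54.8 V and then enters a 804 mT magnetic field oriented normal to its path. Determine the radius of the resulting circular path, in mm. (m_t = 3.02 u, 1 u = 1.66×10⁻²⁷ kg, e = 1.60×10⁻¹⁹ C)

r ≈ 2.30 mm

The kinetic energy gained is K = qV = (1×1.60×10^-19)(54.8) = 8.77×10^-18 J.
v = √(2K/m) = 5.91×10^4 m/s.
r = mv/(qB) = (5.01×10^-27)(5.91×10^4) / [(1×1.60×10^-19)(0.804)] = 2.30×10^-3 m.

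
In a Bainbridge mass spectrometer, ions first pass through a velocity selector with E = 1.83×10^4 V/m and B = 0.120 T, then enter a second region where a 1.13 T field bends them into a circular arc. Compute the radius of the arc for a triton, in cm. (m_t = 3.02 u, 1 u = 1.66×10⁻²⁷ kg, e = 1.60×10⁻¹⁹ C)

The selector passes v = E/B = 1.83×10^4/0.120 = 1.52×10^5 m/s.
In the deflection region, r = mv/(qB₂) = (5.01×10^-27)(1.52×10^5) / [(1×1.60×10^-19)(1.13)] = 4.23×10^-3 m.

r ≈ 0.423 cm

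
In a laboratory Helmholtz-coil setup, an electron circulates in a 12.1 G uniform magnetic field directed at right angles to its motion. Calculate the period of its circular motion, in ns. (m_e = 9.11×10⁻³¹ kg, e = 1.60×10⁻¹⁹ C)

The cyclotron period is independent of speed: T = 2πm/(qB).
T = 2π(9.11×10^-31) / [(1×1.60×10^-19)(1.21×10^-3)] = 2.96×10^-8 s.

T ≈ 29.6 ns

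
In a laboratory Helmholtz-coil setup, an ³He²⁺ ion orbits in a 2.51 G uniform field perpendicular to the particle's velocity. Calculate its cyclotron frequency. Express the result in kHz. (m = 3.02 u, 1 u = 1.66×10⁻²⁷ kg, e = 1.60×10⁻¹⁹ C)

f ≈ 2.55 kHz

f = qB/(2πm) = (2×1.60×10^-19)(2.51×10^-4) / [2π(5.01×10^-27)] = 2550 Hz.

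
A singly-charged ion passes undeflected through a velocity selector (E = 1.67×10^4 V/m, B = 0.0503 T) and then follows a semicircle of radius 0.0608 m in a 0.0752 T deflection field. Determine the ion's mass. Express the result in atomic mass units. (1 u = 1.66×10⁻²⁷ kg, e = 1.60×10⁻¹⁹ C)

m ≈ 1.33 u

v = E/B₁ = 3.32×10^5 m/s.
From r = mv/(qB₂), m = qB₂r/v = (1×1.60×10^-19)(0.0752)(0.0608) / (3.32×10^5) = 2.20×10^-27 kg.
In atomic mass units: m = 2.20×10^-27 / 1.66×10^-27 = 1.33 u.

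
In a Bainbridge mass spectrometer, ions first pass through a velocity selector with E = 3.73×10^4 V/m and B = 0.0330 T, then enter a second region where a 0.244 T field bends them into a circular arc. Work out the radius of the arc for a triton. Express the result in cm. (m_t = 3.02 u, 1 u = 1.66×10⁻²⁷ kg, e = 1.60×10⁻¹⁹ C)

The selector passes v = E/B = 3.73×10^4/0.0330 = 1.13×10^6 m/s.
In the deflection region, r = mv/(qB₂) = (5.01×10^-27)(1.13×10^6) / [(1×1.60×10^-19)(0.244)] = 0.145 m.

r ≈ 14.5 cm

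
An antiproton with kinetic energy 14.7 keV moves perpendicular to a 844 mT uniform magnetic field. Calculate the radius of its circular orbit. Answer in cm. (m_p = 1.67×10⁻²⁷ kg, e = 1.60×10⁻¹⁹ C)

r ≈ 2.08 cm

Convert the energy: K = 14.7 keV = 2.35×10^-15 J.
v = √(2K/m) = √(2·2.35×10^-15/1.67×10^-27) = 1.68×10^6 m/s.
r = mv/(qB) = (1.67×10^-27)(1.68×10^6) / [(1×1.60×10^-19)(0.844)] = 0.0208 m.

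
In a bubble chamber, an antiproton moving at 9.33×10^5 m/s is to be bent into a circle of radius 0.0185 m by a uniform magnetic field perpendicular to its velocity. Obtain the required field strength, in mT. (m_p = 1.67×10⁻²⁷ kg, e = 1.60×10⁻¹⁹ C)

B ≈ 526 mT

qvB = mv²/r gives B = mv/(qr).
B = (1.67×10^-27)(9.33×10^5) / [(1×1.60×10^-19)(0.0185)] = 0.526 T.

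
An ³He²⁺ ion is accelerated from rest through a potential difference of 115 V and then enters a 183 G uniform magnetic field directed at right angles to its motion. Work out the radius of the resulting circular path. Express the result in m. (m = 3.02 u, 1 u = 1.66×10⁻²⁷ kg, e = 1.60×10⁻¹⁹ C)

r ≈ 0.104 m

The kinetic energy gained is K = qV = (2×1.60×10^-19)(115) = 3.68×10^-17 J.
v = √(2K/m) = 1.21×10^5 m/s.
r = mv/(qB) = (5.01×10^-27)(1.21×10^5) / [(2×1.60×10^-19)(0.0183)] = 0.104 m.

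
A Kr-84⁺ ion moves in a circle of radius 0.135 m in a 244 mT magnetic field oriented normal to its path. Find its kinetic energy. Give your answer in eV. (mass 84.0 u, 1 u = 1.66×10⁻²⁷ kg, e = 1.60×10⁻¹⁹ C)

v = qBr/m = (1×1.60×10^-19)(0.244)(0.135) / (1.39×10^-25) = 3.78×10^4 m/s.
K = ½mv² = 0.5·(1.39×10^-25)·(3.78×10^4)² = 9.96×10^-17 J = 623 eV.

K ≈ 623 eV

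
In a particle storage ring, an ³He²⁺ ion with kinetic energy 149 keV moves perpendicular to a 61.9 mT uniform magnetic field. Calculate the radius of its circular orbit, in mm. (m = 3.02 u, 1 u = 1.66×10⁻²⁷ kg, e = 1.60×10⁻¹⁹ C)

Convert the energy: K = 149 keV = 2.38×10^-14 J.
v = √(2K/m) = √(2·2.38×10^-14/5.01×10^-27) = 3.08×10^6 m/s.
r = mv/(qB) = (5.01×10^-27)(3.08×10^6) / [(2×1.60×10^-19)(0.0619)] = 0.781 m.

r ≈ 781 mm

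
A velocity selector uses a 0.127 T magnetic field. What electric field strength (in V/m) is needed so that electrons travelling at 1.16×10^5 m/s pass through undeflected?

qE = qvB ⇒ E = vB = (1.16×10^5)(0.127) = 1.47×10^4 V/m.

E ≈ 1.47×10^4 V/m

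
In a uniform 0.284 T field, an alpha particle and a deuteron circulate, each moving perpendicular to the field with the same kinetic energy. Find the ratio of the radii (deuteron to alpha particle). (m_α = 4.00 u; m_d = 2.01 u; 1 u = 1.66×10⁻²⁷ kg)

r = √(2mK)/(qB) ⇒ at equal K, r ∝ √m/q.
r_{deuteron}/r_{alpha particle} = 1.42.

ratio ≈ 1.42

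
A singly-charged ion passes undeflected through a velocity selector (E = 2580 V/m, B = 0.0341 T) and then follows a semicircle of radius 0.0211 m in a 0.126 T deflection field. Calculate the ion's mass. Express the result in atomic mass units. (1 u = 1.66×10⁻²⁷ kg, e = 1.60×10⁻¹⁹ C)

m ≈ 3.39 u

v = E/B₁ = 7.57×10^4 m/s.
From r = mv/(qB₂), m = qB₂r/v = (1×1.60×10^-19)(0.126)(0.0211) / (7.57×10^4) = 5.62×10^-27 kg.
In atomic mass units: m = 5.62×10^-27 / 1.66×10^-27 = 3.39 u.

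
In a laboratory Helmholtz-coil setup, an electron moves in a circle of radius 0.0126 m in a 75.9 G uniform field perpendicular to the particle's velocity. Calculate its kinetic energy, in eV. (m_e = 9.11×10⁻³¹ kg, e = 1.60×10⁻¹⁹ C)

K ≈ 803 eV

v = qBr/m = (1×1.60×10^-19)(7.59×10^-3)(0.0126) / (9.11×10^-31) = 1.68×10^7 m/s.
K = ½mv² = 0.5·(9.11×10^-31)·(1.68×10^7)² = 1.29×10^-16 J = 803 eV.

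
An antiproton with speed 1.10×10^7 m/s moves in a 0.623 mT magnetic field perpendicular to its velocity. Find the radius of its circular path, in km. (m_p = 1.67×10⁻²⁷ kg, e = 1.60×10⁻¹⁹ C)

The magnetic force provides the centripetal force: qvB = mv²/r, so r = mv/(qB).
r = (1.67×10^-27 kg)(1.10×10^7 m/s) / [(1×1.60×10^-19 C)(6.23×10^-4 T)] = 184 m.

r ≈ 0.184 km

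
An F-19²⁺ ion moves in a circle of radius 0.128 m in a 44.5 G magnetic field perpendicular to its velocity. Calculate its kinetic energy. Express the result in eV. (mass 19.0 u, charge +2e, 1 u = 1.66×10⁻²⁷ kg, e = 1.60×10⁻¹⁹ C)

K ≈ 3.29 eV

v = qBr/m = (2×1.60×10^-19)(4.45×10^-3)(0.128) / (3.15×10^-26) = 5780 m/s.
K = ½mv² = 0.5·(3.15×10^-26)·(5780)² = 5.27×10^-19 J = 3.29 eV.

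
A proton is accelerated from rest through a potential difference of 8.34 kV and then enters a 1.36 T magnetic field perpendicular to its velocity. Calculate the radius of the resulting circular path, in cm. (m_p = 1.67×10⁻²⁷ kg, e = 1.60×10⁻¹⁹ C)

r ≈ 0.970 cm

The kinetic energy gained is K = qV = (1×1.60×10^-19)(8340) = 1.33×10^-15 J.
v = √(2K/m) = 1.26×10^6 m/s.
r = mv/(qB) = (1.67×10^-27)(1.26×10^6) / [(1×1.60×10^-19)(1.36)] = 9.70×10^-3 m.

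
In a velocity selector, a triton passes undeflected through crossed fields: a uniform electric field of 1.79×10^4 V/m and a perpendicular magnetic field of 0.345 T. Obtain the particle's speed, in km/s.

v ≈ 51.9 km/s

For zero net force, qE = qvB, so v = E/B.
v = (1.79×10^4) / (0.345) = 5.19×10^4 m/s.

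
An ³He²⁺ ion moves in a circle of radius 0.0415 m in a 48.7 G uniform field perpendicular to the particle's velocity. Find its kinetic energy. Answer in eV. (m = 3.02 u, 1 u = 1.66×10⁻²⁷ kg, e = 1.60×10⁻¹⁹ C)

v = qBr/m = (2×1.60×10^-19)(4.87×10^-3)(0.0415) / (5.01×10^-27) = 1.29×10^4 m/s.
K = ½mv² = 0.5·(5.01×10^-27)·(1.29×10^4)² = 4.17×10^-19 J = 2.61 eV.

K ≈ 2.61 eV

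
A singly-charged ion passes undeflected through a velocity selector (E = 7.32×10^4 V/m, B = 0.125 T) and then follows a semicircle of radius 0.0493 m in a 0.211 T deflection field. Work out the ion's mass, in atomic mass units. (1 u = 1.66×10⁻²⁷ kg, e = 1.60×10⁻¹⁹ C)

v = E/B₁ = 5.86×10^5 m/s.
From r = mv/(qB₂), m = qB₂r/v = (1×1.60×10^-19)(0.211)(0.0493) / (5.86×10^5) = 2.84×10^-27 kg.
In atomic mass units: m = 2.84×10^-27 / 1.66×10^-27 = 1.71 u.

m ≈ 1.71 u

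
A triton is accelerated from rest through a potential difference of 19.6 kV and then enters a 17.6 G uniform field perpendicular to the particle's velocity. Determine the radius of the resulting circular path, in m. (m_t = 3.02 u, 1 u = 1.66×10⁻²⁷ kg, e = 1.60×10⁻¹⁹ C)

r ≈ 19.9 m

The kinetic energy gained is K = qV = (1×1.60×10^-19)(1.96×10^4) = 3.14×10^-15 J.
v = √(2K/m) = 1.12×10^6 m/s.
r = mv/(qB) = (5.01×10^-27)(1.12×10^6) / [(1×1.60×10^-19)(1.76×10^-3)] = 19.9 m.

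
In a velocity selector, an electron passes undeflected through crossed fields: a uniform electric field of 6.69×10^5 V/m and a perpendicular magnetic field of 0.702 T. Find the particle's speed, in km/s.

v ≈ 953 km/s

For zero net force, qE = qvB, so v = E/B.
v = (6.69×10^5) / (0.702) = 9.53×10^5 m/s.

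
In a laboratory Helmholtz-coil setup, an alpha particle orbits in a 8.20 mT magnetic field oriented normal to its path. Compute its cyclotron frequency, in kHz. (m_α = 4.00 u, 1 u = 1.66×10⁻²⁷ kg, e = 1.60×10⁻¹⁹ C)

f ≈ 62.9 kHz

f = qB/(2πm) = (2×1.60×10^-19)(8.20×10^-3) / [2π(6.64×10^-27)] = 6.29×10^4 Hz.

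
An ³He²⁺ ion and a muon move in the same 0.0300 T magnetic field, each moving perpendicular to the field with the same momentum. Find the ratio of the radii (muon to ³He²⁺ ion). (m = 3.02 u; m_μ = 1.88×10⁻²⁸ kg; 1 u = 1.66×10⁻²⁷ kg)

r = p/(qB) ⇒ at equal p, r ∝ 1/q.
r_{muon}/r_{³He²⁺ ion} = 2.00.

ratio ≈ 2.00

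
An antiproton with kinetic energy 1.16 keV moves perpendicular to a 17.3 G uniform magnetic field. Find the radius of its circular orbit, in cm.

r ≈ 284 cm

Convert the energy: K = 1.16 keV = 1.86×10^-16 J.
v = √(2K/m) = √(2·1.86×10^-16/1.67×10^-27) = 4.71×10^5 m/s.
r = mv/(qB) = (1.67×10^-27)(4.71×10^5) / [(1×1.60×10^-19)(1.73×10^-3)] = 2.84 m.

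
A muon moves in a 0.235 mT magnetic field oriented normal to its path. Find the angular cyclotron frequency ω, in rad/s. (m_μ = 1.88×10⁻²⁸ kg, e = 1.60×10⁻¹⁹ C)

ω ≈ 2.00×10^5 rad/s

ω = qB/m = (1×1.60×10^-19)(2.35×10^-4) / (1.88×10^-28) = 2.00×10^5 rad/s.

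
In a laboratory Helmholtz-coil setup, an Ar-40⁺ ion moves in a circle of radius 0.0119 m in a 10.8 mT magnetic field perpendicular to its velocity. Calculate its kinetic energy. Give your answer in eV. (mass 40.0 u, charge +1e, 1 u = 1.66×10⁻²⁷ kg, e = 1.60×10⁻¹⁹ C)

K ≈ 0.0199 eV

v = qBr/m = (1×1.60×10^-19)(0.0108)(0.0119) / (6.64×10^-26) = 310 m/s.
K = ½mv² = 0.5·(6.64×10^-26)·(310)² = 3.18×10^-21 J = 0.0199 eV.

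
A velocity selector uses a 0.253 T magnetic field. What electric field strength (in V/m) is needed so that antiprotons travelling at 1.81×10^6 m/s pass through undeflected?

E ≈ 4.58×10^5 V/m

qE = qvB ⇒ E = vB = (1.81×10^6)(0.253) = 4.58×10^5 V/m.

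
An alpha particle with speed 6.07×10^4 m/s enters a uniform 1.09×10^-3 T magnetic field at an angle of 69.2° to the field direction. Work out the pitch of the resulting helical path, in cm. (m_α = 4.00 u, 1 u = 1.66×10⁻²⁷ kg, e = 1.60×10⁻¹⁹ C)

The velocity component along B is v∥ = v cos69.2° = 2.16×10^4 m/s.
The cyclotron period T = 2πm/(qB) = 1.20×10^-4 s is set by m, q, B alone.
Pitch = v∥·T = (2.16×10^4)(1.20×10^-4) = 2.58 m.

pitch ≈ 258 cm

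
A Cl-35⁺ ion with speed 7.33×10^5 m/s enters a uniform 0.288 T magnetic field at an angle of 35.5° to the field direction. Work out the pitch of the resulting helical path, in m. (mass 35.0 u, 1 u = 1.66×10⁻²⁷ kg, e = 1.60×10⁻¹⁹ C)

pitch ≈ 4.73 m

The velocity component along B is v∥ = v cos35.5° = 5.97×10^5 m/s.
The cyclotron period T = 2πm/(qB) = 7.92×10^-6 s is set by m, q, B alone.
Pitch = v∥·T = (5.97×10^5)(7.92×10^-6) = 4.73 m.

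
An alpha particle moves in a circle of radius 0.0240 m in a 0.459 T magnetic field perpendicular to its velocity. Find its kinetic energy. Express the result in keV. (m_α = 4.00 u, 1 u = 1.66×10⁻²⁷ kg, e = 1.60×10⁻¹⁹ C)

v = qBr/m = (2×1.60×10^-19)(0.459)(0.0240) / (6.64×10^-27) = 5.31×10^5 m/s.
K = ½mv² = 0.5·(6.64×10^-27)·(5.31×10^5)² = 9.36×10^-16 J = 5.85 keV.

K ≈ 5.85 keV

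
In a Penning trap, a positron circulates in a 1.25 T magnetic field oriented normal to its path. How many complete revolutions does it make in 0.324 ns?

T = 2πm/(qB) = 2π(9.11×10^-31) / [(1×1.60×10^-19)(1.25)] = 2.8620×10^-11 s.
N = t/T = 3.24×10^-10 / 2.8620×10^-11 ≈ 11.32, so 11 complete revolutions.

N = 11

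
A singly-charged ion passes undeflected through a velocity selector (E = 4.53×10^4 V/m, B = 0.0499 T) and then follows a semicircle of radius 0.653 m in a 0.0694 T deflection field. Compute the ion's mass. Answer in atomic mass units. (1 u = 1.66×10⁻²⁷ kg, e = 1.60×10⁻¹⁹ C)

v = E/B₁ = 9.08×10^5 m/s.
From r = mv/(qB₂), m = qB₂r/v = (1×1.60×10^-19)(0.0694)(0.653) / (9.08×10^5) = 7.99×10^-27 kg.
In atomic mass units: m = 7.99×10^-27 / 1.66×10^-27 = 4.81 u.

m ≈ 4.81 u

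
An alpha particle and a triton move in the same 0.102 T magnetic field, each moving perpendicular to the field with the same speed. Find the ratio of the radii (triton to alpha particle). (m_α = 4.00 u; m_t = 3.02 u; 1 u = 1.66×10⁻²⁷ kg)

ratio ≈ 1.51

r = mv/(qB) ⇒ at equal v, r ∝ m/q.
r_{triton}/r_{alpha particle} = 1.51.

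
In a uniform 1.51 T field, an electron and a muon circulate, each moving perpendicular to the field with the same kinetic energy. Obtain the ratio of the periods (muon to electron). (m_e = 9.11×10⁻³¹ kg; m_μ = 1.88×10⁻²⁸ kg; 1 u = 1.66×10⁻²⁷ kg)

ratio ≈ 206

T = 2πm/(qB) is independent of speed, so T₂/T₁ = (m₂/q₂)/(m₁/q₁).
T_{muon}/T_{electron} = (1.88×10^-28/1e) / (9.11×10^-31/1e) = 206.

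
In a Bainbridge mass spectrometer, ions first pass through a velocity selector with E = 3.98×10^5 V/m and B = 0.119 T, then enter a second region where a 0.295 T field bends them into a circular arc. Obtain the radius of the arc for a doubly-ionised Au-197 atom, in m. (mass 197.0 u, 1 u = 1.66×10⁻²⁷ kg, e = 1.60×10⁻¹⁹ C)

The selector passes v = E/B = 3.98×10^5/0.119 = 3.34×10^6 m/s.
In the deflection region, r = mv/(qB₂) = (3.27×10^-25)(3.34×10^6) / [(2×1.60×10^-19)(0.295)] = 11.6 m.

r ≈ 11.6 m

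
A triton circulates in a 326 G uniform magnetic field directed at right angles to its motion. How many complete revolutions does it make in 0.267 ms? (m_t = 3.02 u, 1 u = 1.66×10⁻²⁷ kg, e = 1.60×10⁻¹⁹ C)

N = 44

T = 2πm/(qB) = 2π(5.0132×10^-27) / [(1×1.60×10^-19)(0.0326)] = 6.0389×10^-6 s.
N = t/T = 2.67×10^-4 / 6.0389×10^-6 ≈ 44.21, so 44 complete revolutions.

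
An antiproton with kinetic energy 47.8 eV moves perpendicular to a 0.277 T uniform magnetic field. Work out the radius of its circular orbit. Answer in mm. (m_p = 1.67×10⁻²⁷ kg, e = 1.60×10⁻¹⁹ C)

r ≈ 3.61 mm

Convert the energy: K = 47.8 eV = 7.65×10^-18 J.
v = √(2K/m) = √(2·7.65×10^-18/1.67×10^-27) = 9.57×10^4 m/s.
r = mv/(qB) = (1.67×10^-27)(9.57×10^4) / [(1×1.60×10^-19)(0.277)] = 3.61×10^-3 m.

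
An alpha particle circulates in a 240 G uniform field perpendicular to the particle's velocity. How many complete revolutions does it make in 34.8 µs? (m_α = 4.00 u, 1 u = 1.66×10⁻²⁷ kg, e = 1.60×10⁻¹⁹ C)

T = 2πm/(qB) = 2π(6.64×10^-27) / [(2×1.60×10^-19)(0.0240)] = 5.4323×10^-6 s.
N = t/T = 3.48×10^-5 / 5.4323×10^-6 ≈ 6.41, so 6 complete revolutions.

N = 6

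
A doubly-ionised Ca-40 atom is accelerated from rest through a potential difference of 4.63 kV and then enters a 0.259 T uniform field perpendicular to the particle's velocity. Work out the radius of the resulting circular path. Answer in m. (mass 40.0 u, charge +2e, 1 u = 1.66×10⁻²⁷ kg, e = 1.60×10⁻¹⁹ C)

r ≈ 0.169 m

The kinetic energy gained is K = qV = (2×1.60×10^-19)(4630) = 1.48×10^-15 J.
v = √(2K/m) = 2.11×10^5 m/s.
r = mv/(qB) = (6.64×10^-26)(2.11×10^5) / [(2×1.60×10^-19)(0.259)] = 0.169 m.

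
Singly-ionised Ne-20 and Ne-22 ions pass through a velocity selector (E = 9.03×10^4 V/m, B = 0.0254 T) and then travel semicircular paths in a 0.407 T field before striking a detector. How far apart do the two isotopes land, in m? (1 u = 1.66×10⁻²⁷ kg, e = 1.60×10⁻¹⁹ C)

Both emerge at v = E/B₁ = 3.56×10^6 m/s.
r = mv/(qB₂), so r₁ = 1.812 m and r₂ = 1.994 m, giving Δr = 0.181 m.
After a semicircle each ion lands a diameter 2r from the entry slit, so the separation is 2Δr = 0.362 m.

Δd ≈ 0.362 m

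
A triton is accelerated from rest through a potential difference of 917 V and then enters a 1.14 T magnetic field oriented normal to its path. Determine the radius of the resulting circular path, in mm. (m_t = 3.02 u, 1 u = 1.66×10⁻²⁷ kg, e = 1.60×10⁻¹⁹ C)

The kinetic energy gained is K = qV = (1×1.60×10^-19)(917) = 1.47×10^-16 J.
v = √(2K/m) = 2.42×10^5 m/s.
r = mv/(qB) = (5.01×10^-27)(2.42×10^5) / [(1×1.60×10^-19)(1.14)] = 6.65×10^-3 m.

r ≈ 6.65 mm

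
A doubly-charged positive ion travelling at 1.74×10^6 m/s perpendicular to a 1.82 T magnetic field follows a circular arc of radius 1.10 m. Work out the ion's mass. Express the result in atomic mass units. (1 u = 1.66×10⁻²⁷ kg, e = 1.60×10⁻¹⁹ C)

qvB = mv²/r ⇒ m = qBr/v.
m = (2×1.60×10^-19)(1.82)(1.10) / (1.74×10^6) = 3.68×10^-25 kg = 222 u.

m ≈ 222 u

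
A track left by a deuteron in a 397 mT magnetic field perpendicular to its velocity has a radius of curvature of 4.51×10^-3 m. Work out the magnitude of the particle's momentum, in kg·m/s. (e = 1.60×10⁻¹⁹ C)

Since qvB = mv²/r, the momentum p = mv = qBr.
p = (1×1.60×10^-19)(0.397)(4.51×10^-3) = 2.86×10^-22 kg·m/s.

p ≈ 2.86×10^-22 kg·m/s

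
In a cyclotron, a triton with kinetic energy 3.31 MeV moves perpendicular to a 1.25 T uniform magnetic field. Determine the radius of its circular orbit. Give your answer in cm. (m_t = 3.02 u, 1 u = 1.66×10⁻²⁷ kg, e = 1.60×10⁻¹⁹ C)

Convert the energy: K = 3.31 MeV = 5.30×10^-13 J.
v = √(2K/m) = √(2·5.30×10^-13/5.01×10^-27) = 1.45×10^7 m/s.
r = mv/(qB) = (5.01×10^-27)(1.45×10^7) / [(1×1.60×10^-19)(1.25)] = 0.364 m.

r ≈ 36.4 cm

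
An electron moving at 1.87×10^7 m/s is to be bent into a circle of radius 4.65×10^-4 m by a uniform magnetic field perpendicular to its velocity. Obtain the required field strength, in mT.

B ≈ 229 mT

qvB = mv²/r gives B = mv/(qr).
B = (9.11×10^-31)(1.87×10^7) / [(1×1.60×10^-19)(4.65×10^-4)] = 0.229 T.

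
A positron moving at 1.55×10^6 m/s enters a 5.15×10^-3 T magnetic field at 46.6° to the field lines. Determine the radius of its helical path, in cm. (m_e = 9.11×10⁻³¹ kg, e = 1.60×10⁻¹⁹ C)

Only the perpendicular component v⊥ = v sin46.6° = 1.13×10^6 m/s is bent by the field.
r = m v⊥ /(qB) = (9.11×10^-31)(1.13×10^6) / [(1×1.60×10^-19)(5.15×10^-3)] = 1.25×10^-3 m.

r ≈ 0.125 cm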